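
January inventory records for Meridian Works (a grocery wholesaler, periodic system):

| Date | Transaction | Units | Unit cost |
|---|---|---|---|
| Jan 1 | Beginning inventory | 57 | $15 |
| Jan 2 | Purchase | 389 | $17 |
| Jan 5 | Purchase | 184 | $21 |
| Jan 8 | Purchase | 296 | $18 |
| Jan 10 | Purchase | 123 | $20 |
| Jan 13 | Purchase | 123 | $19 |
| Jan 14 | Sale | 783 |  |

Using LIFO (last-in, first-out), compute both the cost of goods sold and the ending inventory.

COGS = $14,958; ending inventory = $6,499

Jan 14, 783 sold [LIFO — newest first]: 123 @ $19 + 123 @ $20 + 296 @ $18 + 184 @ $21 + 57 @ $17 = $14,958
Ending inventory: 57 @ $15 + 332 @ $17 = $6,499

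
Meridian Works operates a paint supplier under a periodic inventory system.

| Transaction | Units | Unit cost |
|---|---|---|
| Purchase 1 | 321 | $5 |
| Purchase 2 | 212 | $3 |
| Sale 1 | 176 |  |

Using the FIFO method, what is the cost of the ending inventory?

Sale 1 (176) [FIFO — oldest first]: 176 @ $5 = $880
Ending inventory: 145 @ $5 + 212 @ $3 = $1,361

Ending inventory = $1,361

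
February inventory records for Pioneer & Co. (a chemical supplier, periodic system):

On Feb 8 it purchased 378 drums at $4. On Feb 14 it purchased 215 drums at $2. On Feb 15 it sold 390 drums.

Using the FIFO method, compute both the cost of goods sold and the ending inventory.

Feb 15, 390 sold [FIFO — oldest first]: 378 @ $4 + 12 @ $2 = $1,536
Ending inventory: 203 @ $2 = $406

COGS = $1,536; ending inventory = $406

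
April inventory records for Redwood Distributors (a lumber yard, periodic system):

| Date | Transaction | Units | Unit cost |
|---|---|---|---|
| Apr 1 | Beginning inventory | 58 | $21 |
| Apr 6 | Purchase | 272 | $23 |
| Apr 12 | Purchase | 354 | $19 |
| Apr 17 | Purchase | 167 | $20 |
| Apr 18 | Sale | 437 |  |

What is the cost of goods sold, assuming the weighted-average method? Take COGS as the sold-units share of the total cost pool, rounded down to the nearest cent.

COGS = $9,007.02

Apr 18, sell 437: 437/851 × $17,540.00 → $9,007.02
Ending inventory (cost pool remaining) = $8,532.98
Check: goods available $17,540.00 = COGS $9,007.02 + ending $8,532.98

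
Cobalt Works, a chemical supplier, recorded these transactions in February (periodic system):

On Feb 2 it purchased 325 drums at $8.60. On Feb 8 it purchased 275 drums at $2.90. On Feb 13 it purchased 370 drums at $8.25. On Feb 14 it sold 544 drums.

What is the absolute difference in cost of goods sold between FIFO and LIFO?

$127.00

FIFO COGS: 325 @ $8.60 + 219 @ $2.90 = $3,430.10
LIFO COGS: 370 @ $8.25 + 174 @ $2.90 = $3,557.10
Difference = |$3,430.10 − $3,557.10| = $127.00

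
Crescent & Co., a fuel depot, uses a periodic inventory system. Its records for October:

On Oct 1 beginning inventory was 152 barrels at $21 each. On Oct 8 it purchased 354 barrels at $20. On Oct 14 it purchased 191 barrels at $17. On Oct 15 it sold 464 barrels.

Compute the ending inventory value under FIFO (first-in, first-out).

Oct 15, 464 sold [FIFO — oldest first]: 152 @ $21 + 312 @ $20 = $9,432
Ending inventory: 42 @ $20 + 191 @ $17 = $4,087
Check: goods available $13,519 = COGS $9,432 + ending $4,087

Ending inventory = $4,087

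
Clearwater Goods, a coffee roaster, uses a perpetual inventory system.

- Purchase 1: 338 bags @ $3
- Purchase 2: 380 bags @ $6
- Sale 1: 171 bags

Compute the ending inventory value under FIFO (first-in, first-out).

Ending inventory = $2,781

Sale 1 (171) [FIFO — oldest first]: 171 @ $3 = $513
Ending inventory: 167 @ $3 + 380 @ $6 = $2,781
Check: goods available $3,294 = COGS $513 + ending $2,781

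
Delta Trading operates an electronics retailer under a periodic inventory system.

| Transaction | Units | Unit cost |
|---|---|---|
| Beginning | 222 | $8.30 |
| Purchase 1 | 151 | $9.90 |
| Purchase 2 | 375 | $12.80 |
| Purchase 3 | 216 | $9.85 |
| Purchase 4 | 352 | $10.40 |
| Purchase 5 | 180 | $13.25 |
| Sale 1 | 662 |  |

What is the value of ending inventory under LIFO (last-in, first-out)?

Ending inventory = $8,984.60

Sale 1 (662) [LIFO — newest first]: 180 @ $13.25 + 352 @ $10.40 + 130 @ $9.85 = $7,326.30
Ending inventory: 222 @ $8.30 + 151 @ $9.90 + 375 @ $12.80 + 86 @ $9.85 = $8,984.60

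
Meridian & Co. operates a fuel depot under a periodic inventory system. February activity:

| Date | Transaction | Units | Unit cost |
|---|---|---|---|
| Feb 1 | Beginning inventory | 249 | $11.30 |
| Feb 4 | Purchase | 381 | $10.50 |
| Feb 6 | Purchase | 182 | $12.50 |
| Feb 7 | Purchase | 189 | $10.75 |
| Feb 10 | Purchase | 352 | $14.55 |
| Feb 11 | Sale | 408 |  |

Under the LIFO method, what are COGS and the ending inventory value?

COGS = $5,723.60; ending inventory = $10,518.95

Feb 11, 408 sold [LIFO — newest first]: 352 @ $14.55 + 56 @ $10.75 = $5,723.60
Ending inventory: 249 @ $11.30 + 381 @ $10.50 + 182 @ $12.50 + 133 @ $10.75 = $10,518.95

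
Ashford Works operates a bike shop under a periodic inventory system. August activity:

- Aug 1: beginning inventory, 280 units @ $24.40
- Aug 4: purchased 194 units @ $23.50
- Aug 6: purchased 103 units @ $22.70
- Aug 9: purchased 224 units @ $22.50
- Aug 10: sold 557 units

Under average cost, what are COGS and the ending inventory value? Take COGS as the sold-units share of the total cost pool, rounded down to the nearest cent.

COGS = $13,051.67; ending inventory = $5,717.43

Aug 10, sell 557: 557/801 × $18,769.10 → $13,051.67
Ending inventory (cost pool remaining) = $5,717.43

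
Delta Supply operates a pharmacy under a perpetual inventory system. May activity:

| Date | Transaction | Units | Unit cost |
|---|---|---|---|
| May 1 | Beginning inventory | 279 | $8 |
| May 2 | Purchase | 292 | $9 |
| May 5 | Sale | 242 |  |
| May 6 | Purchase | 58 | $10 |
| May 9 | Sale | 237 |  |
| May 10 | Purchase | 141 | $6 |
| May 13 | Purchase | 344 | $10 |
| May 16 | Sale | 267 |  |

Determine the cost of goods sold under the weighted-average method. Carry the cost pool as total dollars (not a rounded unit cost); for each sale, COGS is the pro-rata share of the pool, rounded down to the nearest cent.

After May 1: 279 on hand, pool $2,232.00 (≈ $8.0000 each)
After May 2: 571 on hand, pool $4,860.00 (≈ $8.5114 each)
May 5, sell 242: 242/571 × $4,860.00 → $2,059.75
After May 6: 387 on hand, pool $3,380.25 (≈ $8.7345 each)
May 9, sell 237: 237/387 × $3,380.25 → $2,070.07
After May 10: 291 on hand, pool $2,156.18 (≈ $7.4096 each)
After May 13: 635 on hand, pool $5,596.18 (≈ $8.8129 each)
May 16, sell 267: 267/635 × $5,596.18 → $2,353.03
Total COGS = $2,059.75 + $2,070.07 + $2,353.03 = $6,482.85
Ending inventory (cost pool remaining) = $3,243.15

COGS = $6,482.85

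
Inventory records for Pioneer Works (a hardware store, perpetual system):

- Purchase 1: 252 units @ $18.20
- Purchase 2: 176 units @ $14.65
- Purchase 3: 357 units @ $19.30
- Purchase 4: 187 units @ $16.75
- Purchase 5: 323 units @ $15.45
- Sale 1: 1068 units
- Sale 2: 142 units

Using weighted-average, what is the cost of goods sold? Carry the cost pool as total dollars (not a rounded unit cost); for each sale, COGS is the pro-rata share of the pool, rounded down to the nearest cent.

After Purchase 1: 252 on hand, pool $4,586.40 (≈ $18.2000 each)
After Purchase 2: 428 on hand, pool $7,164.80 (≈ $16.7402 each)
After Purchase 3: 785 on hand, pool $14,054.90 (≈ $17.9043 each)
After Purchase 4: 972 on hand, pool $17,187.15 (≈ $17.6823 each)
After Purchase 5: 1295 on hand, pool $22,177.50 (≈ $17.1255 each)
Sale 1, sell 1068: 1068/1295 × $22,177.50 → $18,290.01
Sale 2, sell 142: 142/227 × $3,887.49 → $2,431.82
Total COGS = $18,290.01 + $2,431.82 = $20,721.83
Ending inventory (cost pool remaining) = $1,455.67

COGS = $20,721.83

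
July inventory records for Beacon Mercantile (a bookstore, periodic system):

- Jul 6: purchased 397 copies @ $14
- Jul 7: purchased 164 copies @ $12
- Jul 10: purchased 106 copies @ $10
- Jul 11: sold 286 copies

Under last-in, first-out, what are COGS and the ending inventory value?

COGS = $3,252; ending inventory = $5,334

Jul 11, 286 sold [LIFO — newest first]: 106 @ $10 + 164 @ $12 + 16 @ $14 = $3,252
Ending inventory: 381 @ $14 = $5,334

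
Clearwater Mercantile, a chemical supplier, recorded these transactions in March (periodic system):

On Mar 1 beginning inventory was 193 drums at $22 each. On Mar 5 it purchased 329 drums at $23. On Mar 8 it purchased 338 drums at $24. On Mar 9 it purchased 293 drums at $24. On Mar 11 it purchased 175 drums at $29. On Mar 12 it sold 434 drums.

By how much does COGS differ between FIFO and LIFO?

FIFO COGS: 193 @ $22 + 241 @ $23 = $9,789
LIFO COGS: 175 @ $29 + 259 @ $24 = $11,291
Difference = |$9,789 − $11,291| = $1,502

$1,502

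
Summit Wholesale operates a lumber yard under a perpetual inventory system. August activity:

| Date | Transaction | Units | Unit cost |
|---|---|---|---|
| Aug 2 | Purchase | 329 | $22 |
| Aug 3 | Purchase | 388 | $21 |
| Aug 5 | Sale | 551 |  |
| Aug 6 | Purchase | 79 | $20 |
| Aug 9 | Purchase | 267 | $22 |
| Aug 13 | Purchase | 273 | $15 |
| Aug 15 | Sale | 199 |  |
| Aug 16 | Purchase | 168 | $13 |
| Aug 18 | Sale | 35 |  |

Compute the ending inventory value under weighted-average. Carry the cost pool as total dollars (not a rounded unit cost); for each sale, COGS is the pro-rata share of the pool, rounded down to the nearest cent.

Ending inventory = $12,839.45

After Aug 2: 329 on hand, pool $7,238.00 (≈ $22.0000 each)
After Aug 3: 717 on hand, pool $15,386.00 (≈ $21.4589 each)
Aug 5, sell 551: 551/717 × $15,386.00 → $11,823.82
After Aug 6: 245 on hand, pool $5,142.18 (≈ $20.9885 each)
After Aug 9: 512 on hand, pool $11,016.18 (≈ $21.5160 each)
After Aug 13: 785 on hand, pool $15,111.18 (≈ $19.2499 each)
Aug 15, sell 199: 199/785 × $15,111.18 → $3,830.73
After Aug 16: 754 on hand, pool $13,464.45 (≈ $17.8574 each)
Aug 18, sell 35: 35/754 × $13,464.45 → $625.00
Total COGS = $11,823.82 + $3,830.73 + $625.00 = $16,279.55
Ending inventory (cost pool remaining) = $12,839.45
Check: goods available $29,119.00 = COGS $16,279.55 + ending $12,839.45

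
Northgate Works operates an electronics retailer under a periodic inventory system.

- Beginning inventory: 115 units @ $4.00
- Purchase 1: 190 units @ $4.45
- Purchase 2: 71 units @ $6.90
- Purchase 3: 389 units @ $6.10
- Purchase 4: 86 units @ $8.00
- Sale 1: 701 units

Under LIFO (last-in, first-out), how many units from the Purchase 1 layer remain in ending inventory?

35

Sale 1 (701) [LIFO — newest first]: 86 @ $8.00 + 389 @ $6.10 + 71 @ $6.90 + 155 @ $4.45 = $4,240.55
Ending inventory: 115 @ $4.00 + 35 @ $4.45 = $615.75
Check: goods available $4,856.30 = COGS $4,240.55 + ending $615.75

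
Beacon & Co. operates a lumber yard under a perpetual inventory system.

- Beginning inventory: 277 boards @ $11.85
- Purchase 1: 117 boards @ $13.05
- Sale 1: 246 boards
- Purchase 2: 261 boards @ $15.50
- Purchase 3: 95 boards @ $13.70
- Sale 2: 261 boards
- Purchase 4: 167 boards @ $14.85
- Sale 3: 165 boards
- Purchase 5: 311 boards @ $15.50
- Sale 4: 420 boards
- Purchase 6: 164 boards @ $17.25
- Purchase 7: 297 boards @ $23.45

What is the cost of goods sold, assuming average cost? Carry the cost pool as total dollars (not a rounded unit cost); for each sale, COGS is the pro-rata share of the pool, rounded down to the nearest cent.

After Beginning: 277 on hand, pool $3,282.45 (≈ $11.8500 each)
After Purchase 1: 394 on hand, pool $4,809.30 (≈ $12.2063 each)
Sale 1, sell 246: 246/394 × $4,809.30 → $3,002.76
After Purchase 2: 409 on hand, pool $5,852.04 (≈ $14.3082 each)
After Purchase 3: 504 on hand, pool $7,153.54 (≈ $14.1935 each)
Sale 2, sell 261: 261/504 × $7,153.54 → $3,704.51
After Purchase 4: 410 on hand, pool $5,928.98 (≈ $14.4609 each)
Sale 3, sell 165: 165/410 × $5,928.98 → $2,386.05
After Purchase 5: 556 on hand, pool $8,363.43 (≈ $15.0421 each)
Sale 4, sell 420: 420/556 × $8,363.43 → $6,317.69
After Purchase 6: 300 on hand, pool $4,874.74 (≈ $16.2491 each)
After Purchase 7: 597 on hand, pool $11,839.39 (≈ $19.8315 each)
Total COGS = $3,002.76 + $3,704.51 + $2,386.05 + $6,317.69 = $15,411.01
Ending inventory (cost pool remaining) = $11,839.39

COGS = $15,411.01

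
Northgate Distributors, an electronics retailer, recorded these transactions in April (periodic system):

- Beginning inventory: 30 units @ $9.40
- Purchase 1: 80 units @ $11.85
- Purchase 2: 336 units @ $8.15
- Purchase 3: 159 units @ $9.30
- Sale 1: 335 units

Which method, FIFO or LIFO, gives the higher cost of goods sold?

FIFO COGS: 30 @ $9.40 + 80 @ $11.85 + 225 @ $8.15 = $3,063.75
LIFO COGS: 159 @ $9.30 + 176 @ $8.15 = $2,913.10

FIFO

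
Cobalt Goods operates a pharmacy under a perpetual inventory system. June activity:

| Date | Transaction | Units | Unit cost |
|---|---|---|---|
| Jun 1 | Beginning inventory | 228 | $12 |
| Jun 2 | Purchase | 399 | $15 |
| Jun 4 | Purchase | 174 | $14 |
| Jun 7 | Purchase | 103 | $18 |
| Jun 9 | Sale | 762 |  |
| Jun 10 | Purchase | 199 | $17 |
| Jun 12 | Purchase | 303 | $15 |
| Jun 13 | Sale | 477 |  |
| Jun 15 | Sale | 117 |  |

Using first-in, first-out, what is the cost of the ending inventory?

Jun 9, 762 sold [FIFO — oldest first]: 228 @ $12 + 399 @ $15 + 135 @ $14 = $10,611
Jun 13, 477 sold [FIFO — oldest first]: 39 @ $14 + 103 @ $18 + 199 @ $17 + 136 @ $15 = $7,823
Jun 15, 117 sold [FIFO — oldest first]: 117 @ $15 = $1,755
Total COGS = $10,611 + $7,823 + $1,755 = $20,189
Ending inventory: 50 @ $15 = $750

Ending inventory = $750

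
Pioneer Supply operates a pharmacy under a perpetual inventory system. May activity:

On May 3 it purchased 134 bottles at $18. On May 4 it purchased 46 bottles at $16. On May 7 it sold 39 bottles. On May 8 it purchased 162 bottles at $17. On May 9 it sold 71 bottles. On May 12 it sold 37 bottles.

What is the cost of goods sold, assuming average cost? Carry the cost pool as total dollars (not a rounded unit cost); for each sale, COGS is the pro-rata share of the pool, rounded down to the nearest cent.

After May 3: 134 on hand, pool $2,412.00 (≈ $18.0000 each)
After May 4: 180 on hand, pool $3,148.00 (≈ $17.4889 each)
May 7, sell 39: 39/180 × $3,148.00 → $682.06
After May 8: 303 on hand, pool $5,219.94 (≈ $17.2275 each)
May 9, sell 71: 71/303 × $5,219.94 → $1,223.15
May 12, sell 37: 37/232 × $3,996.79 → $637.41
Total COGS = $682.06 + $1,223.15 + $637.41 = $2,542.62
Ending inventory (cost pool remaining) = $3,359.38

COGS = $2,542.62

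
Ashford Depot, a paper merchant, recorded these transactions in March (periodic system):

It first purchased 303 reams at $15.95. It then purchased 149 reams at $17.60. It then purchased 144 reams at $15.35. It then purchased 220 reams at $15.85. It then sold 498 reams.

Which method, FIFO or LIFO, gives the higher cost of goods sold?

FIFO COGS: 303 @ $15.95 + 149 @ $17.60 + 46 @ $15.35 = $8,161.35
LIFO COGS: 220 @ $15.85 + 144 @ $15.35 + 134 @ $17.60 = $8,055.80

FIFO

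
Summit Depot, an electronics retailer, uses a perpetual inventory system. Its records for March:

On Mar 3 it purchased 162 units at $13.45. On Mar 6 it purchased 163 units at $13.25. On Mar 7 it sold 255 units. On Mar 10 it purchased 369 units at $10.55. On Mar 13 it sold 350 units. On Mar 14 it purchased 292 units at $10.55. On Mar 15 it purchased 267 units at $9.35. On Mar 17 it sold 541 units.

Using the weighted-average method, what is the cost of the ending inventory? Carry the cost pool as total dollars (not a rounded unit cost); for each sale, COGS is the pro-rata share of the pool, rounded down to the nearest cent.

After Mar 3: 162 on hand, pool $2,178.90 (≈ $13.4500 each)
After Mar 6: 325 on hand, pool $4,338.65 (≈ $13.3497 each)
Mar 7, sell 255: 255/325 × $4,338.65 → $3,404.17
After Mar 10: 439 on hand, pool $4,827.43 (≈ $10.9964 each)
Mar 13, sell 350: 350/439 × $4,827.43 → $3,848.74
After Mar 14: 381 on hand, pool $4,059.29 (≈ $10.6543 each)
After Mar 15: 648 on hand, pool $6,555.74 (≈ $10.1169 each)
Mar 17, sell 541: 541/648 × $6,555.74 → $5,473.23
Total COGS = $3,404.17 + $3,848.74 + $5,473.23 = $12,726.14
Ending inventory (cost pool remaining) = $1,082.51

Ending inventory = $1,082.51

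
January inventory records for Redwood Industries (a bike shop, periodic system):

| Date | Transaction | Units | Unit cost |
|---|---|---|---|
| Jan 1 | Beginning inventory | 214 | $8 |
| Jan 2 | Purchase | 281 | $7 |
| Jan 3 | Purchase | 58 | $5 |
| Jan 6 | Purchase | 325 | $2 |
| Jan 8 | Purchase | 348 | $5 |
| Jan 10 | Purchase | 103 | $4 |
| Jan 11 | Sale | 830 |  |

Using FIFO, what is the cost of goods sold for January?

Jan 11, 830 sold [FIFO — oldest first]: 214 @ $8 + 281 @ $7 + 58 @ $5 + 277 @ $2 = $4,523
Ending inventory: 48 @ $2 + 348 @ $5 + 103 @ $4 = $2,248
Check: goods available $6,771 = COGS $4,523 + ending $2,248

COGS = $4,523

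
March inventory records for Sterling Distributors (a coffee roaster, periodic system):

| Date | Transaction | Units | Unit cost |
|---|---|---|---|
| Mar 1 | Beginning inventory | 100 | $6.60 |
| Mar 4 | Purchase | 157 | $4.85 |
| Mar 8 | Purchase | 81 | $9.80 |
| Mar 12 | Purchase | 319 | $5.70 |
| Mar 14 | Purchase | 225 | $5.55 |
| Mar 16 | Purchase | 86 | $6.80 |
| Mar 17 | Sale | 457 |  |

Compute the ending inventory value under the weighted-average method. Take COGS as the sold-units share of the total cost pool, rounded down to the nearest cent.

Mar 17, sell 457: 457/968 × $5,867.10 → $2,769.90
Ending inventory (cost pool remaining) = $3,097.20

Ending inventory = $3,097.20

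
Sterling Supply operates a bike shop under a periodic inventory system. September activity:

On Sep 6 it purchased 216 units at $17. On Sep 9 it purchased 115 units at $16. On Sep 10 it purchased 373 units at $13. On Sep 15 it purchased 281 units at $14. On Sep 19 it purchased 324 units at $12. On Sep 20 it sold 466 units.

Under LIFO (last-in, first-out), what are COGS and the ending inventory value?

Sep 20, 466 sold [LIFO — newest first]: 324 @ $12 + 142 @ $14 = $5,876
Ending inventory: 216 @ $17 + 115 @ $16 + 373 @ $13 + 139 @ $14 = $12,307

COGS = $5,876; ending inventory = $12,307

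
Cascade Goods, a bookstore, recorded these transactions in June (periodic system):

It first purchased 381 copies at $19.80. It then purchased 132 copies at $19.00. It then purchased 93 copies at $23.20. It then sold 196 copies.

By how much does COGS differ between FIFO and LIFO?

$233.80

FIFO COGS: 196 @ $19.80 = $3,880.80
LIFO COGS: 93 @ $23.20 + 103 @ $19.00 = $4,114.60
Difference = |$3,880.80 − $4,114.60| = $233.80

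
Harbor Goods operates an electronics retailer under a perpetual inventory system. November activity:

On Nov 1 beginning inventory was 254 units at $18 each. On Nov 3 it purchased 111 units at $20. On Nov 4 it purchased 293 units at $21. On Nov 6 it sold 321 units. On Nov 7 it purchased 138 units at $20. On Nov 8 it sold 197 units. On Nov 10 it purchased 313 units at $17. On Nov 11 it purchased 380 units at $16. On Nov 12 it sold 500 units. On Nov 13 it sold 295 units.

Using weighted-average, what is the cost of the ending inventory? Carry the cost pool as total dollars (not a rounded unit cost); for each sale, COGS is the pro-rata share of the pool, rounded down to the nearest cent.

After Nov 1: 254 on hand, pool $4,572.00 (≈ $18.0000 each)
After Nov 3: 365 on hand, pool $6,792.00 (≈ $18.6082 each)
After Nov 4: 658 on hand, pool $12,945.00 (≈ $19.6733 each)
Nov 6, sell 321: 321/658 × $12,945.00 → $6,315.11
After Nov 7: 475 on hand, pool $9,389.89 (≈ $19.7682 each)
Nov 8, sell 197: 197/475 × $9,389.89 → $3,894.33
After Nov 10: 591 on hand, pool $10,816.56 (≈ $18.3021 each)
After Nov 11: 971 on hand, pool $16,896.56 (≈ $17.4012 each)
Nov 12, sell 500: 500/971 × $16,896.56 → $8,700.59
Nov 13, sell 295: 295/471 × $8,195.97 → $5,133.35
Total COGS = $6,315.11 + $3,894.33 + $8,700.59 + $5,133.35 = $24,043.38
Ending inventory (cost pool remaining) = $3,062.62
Check: goods available $27,106.00 = COGS $24,043.38 + ending $3,062.62

Ending inventory = $3,062.62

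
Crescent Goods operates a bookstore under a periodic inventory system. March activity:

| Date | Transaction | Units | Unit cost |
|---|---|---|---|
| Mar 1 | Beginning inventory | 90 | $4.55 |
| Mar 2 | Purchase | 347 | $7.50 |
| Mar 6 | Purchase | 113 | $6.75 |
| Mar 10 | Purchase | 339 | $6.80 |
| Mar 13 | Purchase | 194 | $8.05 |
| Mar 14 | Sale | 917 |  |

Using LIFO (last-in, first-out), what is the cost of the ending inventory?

Mar 14, 917 sold [LIFO — newest first]: 194 @ $8.05 + 339 @ $6.80 + 113 @ $6.75 + 271 @ $7.50 = $6,662.15
Ending inventory: 90 @ $4.55 + 76 @ $7.50 = $979.50

Ending inventory = $979.50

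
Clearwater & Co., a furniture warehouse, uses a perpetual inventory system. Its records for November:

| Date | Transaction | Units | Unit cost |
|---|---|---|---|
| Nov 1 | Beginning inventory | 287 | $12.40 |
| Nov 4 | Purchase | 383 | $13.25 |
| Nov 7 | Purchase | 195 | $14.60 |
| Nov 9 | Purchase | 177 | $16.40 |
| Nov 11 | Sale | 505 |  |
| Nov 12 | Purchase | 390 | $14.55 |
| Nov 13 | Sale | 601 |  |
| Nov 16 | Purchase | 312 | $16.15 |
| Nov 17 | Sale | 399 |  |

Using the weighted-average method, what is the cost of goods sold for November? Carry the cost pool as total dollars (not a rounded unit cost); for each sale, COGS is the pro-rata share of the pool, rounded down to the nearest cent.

After Nov 1: 287 on hand, pool $3,558.80 (≈ $12.4000 each)
After Nov 4: 670 on hand, pool $8,633.55 (≈ $12.8859 each)
After Nov 7: 865 on hand, pool $11,480.55 (≈ $13.2723 each)
After Nov 9: 1042 on hand, pool $14,383.35 (≈ $13.8036 each)
Nov 11, sell 505: 505/1042 × $14,383.35 → $6,970.81
After Nov 12: 927 on hand, pool $13,087.04 (≈ $14.1176 each)
Nov 13, sell 601: 601/927 × $13,087.04 → $8,484.69
After Nov 16: 638 on hand, pool $9,641.15 (≈ $15.1115 each)
Nov 17, sell 399: 399/638 × $9,641.15 → $6,029.49
Total COGS = $6,970.81 + $8,484.69 + $6,029.49 = $21,484.99
Ending inventory (cost pool remaining) = $3,611.66

COGS = $21,484.99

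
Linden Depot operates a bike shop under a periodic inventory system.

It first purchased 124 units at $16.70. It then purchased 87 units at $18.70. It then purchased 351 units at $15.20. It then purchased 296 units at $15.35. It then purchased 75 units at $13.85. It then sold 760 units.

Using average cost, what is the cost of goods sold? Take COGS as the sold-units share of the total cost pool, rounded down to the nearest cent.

COGS = $11,905.24

Sale 1, sell 760: 760/933 × $14,615.25 → $11,905.24
Ending inventory (cost pool remaining) = $2,710.01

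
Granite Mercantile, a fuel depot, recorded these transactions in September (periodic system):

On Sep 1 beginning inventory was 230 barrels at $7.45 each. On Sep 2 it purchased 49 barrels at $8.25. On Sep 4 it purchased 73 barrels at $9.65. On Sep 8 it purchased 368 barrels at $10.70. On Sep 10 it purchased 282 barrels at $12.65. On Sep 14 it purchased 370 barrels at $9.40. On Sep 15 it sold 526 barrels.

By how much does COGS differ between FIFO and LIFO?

FIFO COGS: 230 @ $7.45 + 49 @ $8.25 + 73 @ $9.65 + 174 @ $10.70 = $4,684.00
LIFO COGS: 370 @ $9.40 + 156 @ $12.65 = $5,451.40
Difference = |$4,684.00 − $5,451.40| = $767.40

$767.40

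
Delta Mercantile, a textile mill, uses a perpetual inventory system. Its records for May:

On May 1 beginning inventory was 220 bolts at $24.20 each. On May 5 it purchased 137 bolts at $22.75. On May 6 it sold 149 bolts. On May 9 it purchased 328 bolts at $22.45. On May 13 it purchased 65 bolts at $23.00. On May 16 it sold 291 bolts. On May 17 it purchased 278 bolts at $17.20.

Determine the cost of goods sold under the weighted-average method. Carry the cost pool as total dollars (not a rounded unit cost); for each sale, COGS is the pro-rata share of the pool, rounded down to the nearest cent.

After May 1: 220 on hand, pool $5,324.00 (≈ $24.2000 each)
After May 5: 357 on hand, pool $8,440.75 (≈ $23.6436 each)
May 6, sell 149: 149/357 × $8,440.75 → $3,522.89
After May 9: 536 on hand, pool $12,281.46 (≈ $22.9132 each)
After May 13: 601 on hand, pool $13,776.46 (≈ $22.9226 each)
May 16, sell 291: 291/601 × $13,776.46 → $6,670.46
After May 17: 588 on hand, pool $11,887.60 (≈ $20.2170 each)
Total COGS = $3,522.89 + $6,670.46 = $10,193.35
Ending inventory (cost pool remaining) = $11,887.60

COGS = $10,193.35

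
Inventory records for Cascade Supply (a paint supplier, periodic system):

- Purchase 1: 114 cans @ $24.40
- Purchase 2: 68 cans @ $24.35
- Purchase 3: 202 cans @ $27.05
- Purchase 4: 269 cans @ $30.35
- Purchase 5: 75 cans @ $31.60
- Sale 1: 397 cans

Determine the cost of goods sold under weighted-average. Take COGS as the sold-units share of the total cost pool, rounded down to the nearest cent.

Sale 1, sell 397: 397/728 × $20,435.65 → $11,144.16
Ending inventory (cost pool remaining) = $9,291.49

COGS = $11,144.16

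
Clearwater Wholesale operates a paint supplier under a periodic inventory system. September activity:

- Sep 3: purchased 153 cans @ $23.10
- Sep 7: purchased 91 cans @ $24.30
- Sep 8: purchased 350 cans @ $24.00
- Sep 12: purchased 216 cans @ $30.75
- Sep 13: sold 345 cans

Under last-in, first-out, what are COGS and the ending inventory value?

Sep 13, 345 sold [LIFO — newest first]: 216 @ $30.75 + 129 @ $24.00 = $9,738.00
Ending inventory: 153 @ $23.10 + 91 @ $24.30 + 221 @ $24.00 = $11,049.60

COGS = $9,738.00; ending inventory = $11,049.60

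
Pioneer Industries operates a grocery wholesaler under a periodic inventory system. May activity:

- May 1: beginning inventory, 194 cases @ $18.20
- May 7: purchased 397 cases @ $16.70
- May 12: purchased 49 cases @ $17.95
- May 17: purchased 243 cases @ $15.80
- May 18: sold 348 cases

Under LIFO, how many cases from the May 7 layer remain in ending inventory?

May 18, 348 sold [LIFO — newest first]: 243 @ $15.80 + 49 @ $17.95 + 56 @ $16.70 = $5,654.15
Ending inventory: 194 @ $18.20 + 341 @ $16.70 = $9,225.50

341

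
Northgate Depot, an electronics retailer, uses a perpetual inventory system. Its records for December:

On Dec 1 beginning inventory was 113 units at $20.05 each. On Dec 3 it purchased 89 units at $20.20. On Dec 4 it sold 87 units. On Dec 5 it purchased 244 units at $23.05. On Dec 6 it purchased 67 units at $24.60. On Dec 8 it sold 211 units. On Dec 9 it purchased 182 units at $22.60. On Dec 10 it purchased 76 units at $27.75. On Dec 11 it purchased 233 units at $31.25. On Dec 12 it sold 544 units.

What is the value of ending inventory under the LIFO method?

Ending inventory = $3,389.40

Dec 4, 87 sold [LIFO — newest first]: 87 @ $20.20 = $1,757.40
Dec 8, 211 sold [LIFO — newest first]: 67 @ $24.60 + 144 @ $23.05 = $4,967.40
Dec 12, 544 sold [LIFO — newest first]: 233 @ $31.25 + 76 @ $27.75 + 182 @ $22.60 + 53 @ $23.05 = $14,725.10
Total COGS = $1,757.40 + $4,967.40 + $14,725.10 = $21,449.90
Ending inventory: 113 @ $20.05 + 2 @ $20.20 + 47 @ $23.05 = $3,389.40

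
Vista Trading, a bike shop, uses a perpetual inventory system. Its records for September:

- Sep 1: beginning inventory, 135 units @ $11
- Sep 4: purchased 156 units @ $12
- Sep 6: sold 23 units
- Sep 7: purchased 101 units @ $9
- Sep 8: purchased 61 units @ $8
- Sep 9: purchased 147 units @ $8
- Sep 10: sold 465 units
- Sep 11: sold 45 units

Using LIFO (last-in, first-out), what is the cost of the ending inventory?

Ending inventory = $737

Sep 6, 23 sold [LIFO — newest first]: 23 @ $12 = $276
Sep 10, 465 sold [LIFO — newest first]: 147 @ $8 + 61 @ $8 + 101 @ $9 + 133 @ $12 + 23 @ $11 = $4,422
Sep 11, 45 sold [LIFO — newest first]: 45 @ $11 = $495
Total COGS = $276 + $4,422 + $495 = $5,193
Ending inventory: 67 @ $11 = $737
Check: goods available $5,930 = COGS $5,193 + ending $737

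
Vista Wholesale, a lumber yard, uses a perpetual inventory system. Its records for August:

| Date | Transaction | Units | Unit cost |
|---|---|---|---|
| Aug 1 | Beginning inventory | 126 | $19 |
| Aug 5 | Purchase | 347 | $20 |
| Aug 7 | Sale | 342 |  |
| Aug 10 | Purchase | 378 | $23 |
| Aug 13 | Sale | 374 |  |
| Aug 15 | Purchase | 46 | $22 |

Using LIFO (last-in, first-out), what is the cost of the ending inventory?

Aug 7, 342 sold [LIFO — newest first]: 342 @ $20 = $6,840
Aug 13, 374 sold [LIFO — newest first]: 374 @ $23 = $8,602
Total COGS = $6,840 + $8,602 = $15,442
Ending inventory: 126 @ $19 + 5 @ $20 + 4 @ $23 + 46 @ $22 = $3,598

Ending inventory = $3,598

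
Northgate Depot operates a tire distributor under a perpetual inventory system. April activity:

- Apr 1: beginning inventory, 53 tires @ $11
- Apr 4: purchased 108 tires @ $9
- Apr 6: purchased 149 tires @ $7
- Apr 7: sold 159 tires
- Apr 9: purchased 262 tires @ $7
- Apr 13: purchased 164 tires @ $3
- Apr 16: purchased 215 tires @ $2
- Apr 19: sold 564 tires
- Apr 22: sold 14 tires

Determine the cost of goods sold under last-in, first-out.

Apr 7, 159 sold [LIFO — newest first]: 149 @ $7 + 10 @ $9 = $1,133
Apr 19, 564 sold [LIFO — newest first]: 215 @ $2 + 164 @ $3 + 185 @ $7 = $2,217
Apr 22, 14 sold [LIFO — newest first]: 14 @ $7 = $98
Total COGS = $1,133 + $2,217 + $98 = $3,448
Ending inventory: 53 @ $11 + 98 @ $9 + 63 @ $7 = $1,906

COGS = $3,448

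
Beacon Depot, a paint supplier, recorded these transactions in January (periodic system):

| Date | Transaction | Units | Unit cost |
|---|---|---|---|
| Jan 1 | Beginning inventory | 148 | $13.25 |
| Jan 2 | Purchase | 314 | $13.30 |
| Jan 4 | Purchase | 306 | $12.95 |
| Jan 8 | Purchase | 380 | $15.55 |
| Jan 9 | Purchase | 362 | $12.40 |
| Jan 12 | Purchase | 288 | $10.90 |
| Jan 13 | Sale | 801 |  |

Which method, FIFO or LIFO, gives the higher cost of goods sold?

FIFO COGS: 148 @ $13.25 + 314 @ $13.30 + 306 @ $12.95 + 33 @ $15.55 = $10,613.05
LIFO COGS: 288 @ $10.90 + 362 @ $12.40 + 151 @ $15.55 = $9,976.05

FIFO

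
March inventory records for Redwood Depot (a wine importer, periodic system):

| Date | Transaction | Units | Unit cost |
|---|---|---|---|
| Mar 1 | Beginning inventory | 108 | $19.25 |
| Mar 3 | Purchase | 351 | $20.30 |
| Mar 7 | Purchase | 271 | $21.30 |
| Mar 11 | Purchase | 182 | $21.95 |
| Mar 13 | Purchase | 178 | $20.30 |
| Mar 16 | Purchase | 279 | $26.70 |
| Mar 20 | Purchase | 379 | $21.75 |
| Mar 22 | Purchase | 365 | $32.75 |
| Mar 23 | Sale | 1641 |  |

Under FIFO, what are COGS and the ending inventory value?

COGS = $35,950.20; ending inventory = $14,281.00

Mar 23, 1641 sold [FIFO — oldest first]: 108 @ $19.25 + 351 @ $20.30 + 271 @ $21.30 + 182 @ $21.95 + 178 @ $20.30 + 279 @ $26.70 + 272 @ $21.75 = $35,950.20
Ending inventory: 107 @ $21.75 + 365 @ $32.75 = $14,281.00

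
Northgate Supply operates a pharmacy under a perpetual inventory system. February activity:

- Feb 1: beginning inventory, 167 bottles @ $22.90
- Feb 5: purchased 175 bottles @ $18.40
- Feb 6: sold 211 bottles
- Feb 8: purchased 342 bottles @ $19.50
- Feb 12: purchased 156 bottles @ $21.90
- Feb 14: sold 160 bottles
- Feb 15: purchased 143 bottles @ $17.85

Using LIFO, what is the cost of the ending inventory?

Feb 6, 211 sold [LIFO — newest first]: 175 @ $18.40 + 36 @ $22.90 = $4,044.40
Feb 14, 160 sold [LIFO — newest first]: 156 @ $21.90 + 4 @ $19.50 = $3,494.40
Total COGS = $4,044.40 + $3,494.40 = $7,538.80
Ending inventory: 131 @ $22.90 + 338 @ $19.50 + 143 @ $17.85 = $12,143.45
Check: goods available $19,682.25 = COGS $7,538.80 + ending $12,143.45

Ending inventory = $12,143.45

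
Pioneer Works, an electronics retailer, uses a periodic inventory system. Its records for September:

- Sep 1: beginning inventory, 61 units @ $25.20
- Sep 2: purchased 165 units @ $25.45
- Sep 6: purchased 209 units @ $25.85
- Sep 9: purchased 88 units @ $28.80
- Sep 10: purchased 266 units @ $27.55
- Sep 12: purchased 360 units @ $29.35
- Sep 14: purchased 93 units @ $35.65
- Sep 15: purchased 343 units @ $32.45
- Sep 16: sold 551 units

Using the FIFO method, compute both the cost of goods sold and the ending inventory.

Sep 16, 551 sold [FIFO — oldest first]: 61 @ $25.20 + 165 @ $25.45 + 209 @ $25.85 + 88 @ $28.80 + 28 @ $27.55 = $14,444.90
Ending inventory: 238 @ $27.55 + 360 @ $29.35 + 93 @ $35.65 + 343 @ $32.45 = $31,568.70

COGS = $14,444.90; ending inventory = $31,568.70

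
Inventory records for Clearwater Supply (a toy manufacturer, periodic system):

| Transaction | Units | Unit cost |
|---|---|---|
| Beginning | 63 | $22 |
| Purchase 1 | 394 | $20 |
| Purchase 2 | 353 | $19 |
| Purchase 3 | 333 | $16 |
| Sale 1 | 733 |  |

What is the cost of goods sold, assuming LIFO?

Sale 1 (733) [LIFO — newest first]: 333 @ $16 + 353 @ $19 + 47 @ $20 = $12,975
Ending inventory: 63 @ $22 + 347 @ $20 = $8,326

COGS = $12,975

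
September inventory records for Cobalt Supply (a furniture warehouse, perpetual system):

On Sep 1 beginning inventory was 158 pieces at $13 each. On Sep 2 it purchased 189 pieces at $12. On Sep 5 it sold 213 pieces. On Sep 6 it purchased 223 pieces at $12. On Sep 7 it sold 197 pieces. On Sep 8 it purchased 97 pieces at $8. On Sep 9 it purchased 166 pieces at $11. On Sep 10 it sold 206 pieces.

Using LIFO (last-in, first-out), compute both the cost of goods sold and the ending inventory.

Sep 5, 213 sold [LIFO — newest first]: 189 @ $12 + 24 @ $13 = $2,580
Sep 7, 197 sold [LIFO — newest first]: 197 @ $12 = $2,364
Sep 10, 206 sold [LIFO — newest first]: 166 @ $11 + 40 @ $8 = $2,146
Total COGS = $2,580 + $2,364 + $2,146 = $7,090
Ending inventory: 134 @ $13 + 26 @ $12 + 57 @ $8 = $2,510
Check: goods available $9,600 = COGS $7,090 + ending $2,510

COGS = $7,090; ending inventory = $2,510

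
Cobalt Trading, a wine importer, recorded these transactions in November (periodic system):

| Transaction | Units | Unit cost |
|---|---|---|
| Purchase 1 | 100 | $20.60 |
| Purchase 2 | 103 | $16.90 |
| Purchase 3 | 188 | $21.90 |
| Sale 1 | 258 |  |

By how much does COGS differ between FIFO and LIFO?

$295.00

FIFO COGS: 100 @ $20.60 + 103 @ $16.90 + 55 @ $21.90 = $5,005.20
LIFO COGS: 188 @ $21.90 + 70 @ $16.90 = $5,300.20
Difference = |$5,005.20 − $5,300.20| = $295.00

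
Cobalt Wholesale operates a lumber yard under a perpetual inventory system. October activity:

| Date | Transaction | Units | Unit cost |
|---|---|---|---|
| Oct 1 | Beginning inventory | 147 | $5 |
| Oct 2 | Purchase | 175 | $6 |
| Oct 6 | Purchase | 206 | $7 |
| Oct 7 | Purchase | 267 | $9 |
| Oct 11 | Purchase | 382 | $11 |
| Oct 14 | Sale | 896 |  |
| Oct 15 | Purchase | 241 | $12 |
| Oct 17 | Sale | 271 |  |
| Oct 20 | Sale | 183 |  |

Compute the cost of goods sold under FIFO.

Oct 14, 896 sold [FIFO — oldest first]: 147 @ $5 + 175 @ $6 + 206 @ $7 + 267 @ $9 + 101 @ $11 = $6,741
Oct 17, 271 sold [FIFO — oldest first]: 271 @ $11 = $2,981
Oct 20, 183 sold [FIFO — oldest first]: 10 @ $11 + 173 @ $12 = $2,186
Total COGS = $6,741 + $2,981 + $2,186 = $11,908
Ending inventory: 68 @ $12 = $816
Check: goods available $12,724 = COGS $11,908 + ending $816

COGS = $11,908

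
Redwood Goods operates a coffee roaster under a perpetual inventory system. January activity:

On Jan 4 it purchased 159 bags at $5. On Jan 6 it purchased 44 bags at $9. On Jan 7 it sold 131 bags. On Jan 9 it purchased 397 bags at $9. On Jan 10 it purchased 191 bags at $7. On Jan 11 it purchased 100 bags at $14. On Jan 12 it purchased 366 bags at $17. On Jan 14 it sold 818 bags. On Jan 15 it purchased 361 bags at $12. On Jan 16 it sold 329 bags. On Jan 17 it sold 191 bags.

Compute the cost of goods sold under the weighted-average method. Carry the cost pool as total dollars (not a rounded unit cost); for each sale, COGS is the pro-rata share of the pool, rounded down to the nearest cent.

After Jan 4: 159 on hand, pool $795.00 (≈ $5.0000 each)
After Jan 6: 203 on hand, pool $1,191.00 (≈ $5.8670 each)
Jan 7, sell 131: 131/203 × $1,191.00 → $768.57
After Jan 9: 469 on hand, pool $3,995.43 (≈ $8.5190 each)
After Jan 10: 660 on hand, pool $5,332.43 (≈ $8.0794 each)
After Jan 11: 760 on hand, pool $6,732.43 (≈ $8.8585 each)
After Jan 12: 1126 on hand, pool $12,954.43 (≈ $11.5048 each)
Jan 14, sell 818: 818/1126 × $12,954.43 → $9,410.94
After Jan 15: 669 on hand, pool $7,875.49 (≈ $11.7720 each)
Jan 16, sell 329: 329/669 × $7,875.49 → $3,872.99
Jan 17, sell 191: 191/340 × $4,002.50 → $2,248.46
Total COGS = $768.57 + $9,410.94 + $3,872.99 + $2,248.46 = $16,300.96
Ending inventory (cost pool remaining) = $1,754.04
Check: goods available $18,055.00 = COGS $16,300.96 + ending $1,754.04

COGS = $16,300.96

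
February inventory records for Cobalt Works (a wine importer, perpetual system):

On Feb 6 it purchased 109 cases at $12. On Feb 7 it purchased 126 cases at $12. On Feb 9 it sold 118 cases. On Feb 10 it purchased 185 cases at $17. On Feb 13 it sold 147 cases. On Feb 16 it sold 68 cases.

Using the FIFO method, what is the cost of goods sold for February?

Feb 9, 118 sold [FIFO — oldest first]: 109 @ $12 + 9 @ $12 = $1,416
Feb 13, 147 sold [FIFO — oldest first]: 117 @ $12 + 30 @ $17 = $1,914
Feb 16, 68 sold [FIFO — oldest first]: 68 @ $17 = $1,156
Total COGS = $1,416 + $1,914 + $1,156 = $4,486
Ending inventory: 87 @ $17 = $1,479

COGS = $4,486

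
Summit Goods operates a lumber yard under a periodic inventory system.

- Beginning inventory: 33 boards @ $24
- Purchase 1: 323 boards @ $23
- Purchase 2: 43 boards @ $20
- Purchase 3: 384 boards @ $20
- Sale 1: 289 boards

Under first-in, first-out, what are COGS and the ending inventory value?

COGS = $6,680; ending inventory = $10,081

Sale 1 (289) [FIFO — oldest first]: 33 @ $24 + 256 @ $23 = $6,680
Ending inventory: 67 @ $23 + 43 @ $20 + 384 @ $20 = $10,081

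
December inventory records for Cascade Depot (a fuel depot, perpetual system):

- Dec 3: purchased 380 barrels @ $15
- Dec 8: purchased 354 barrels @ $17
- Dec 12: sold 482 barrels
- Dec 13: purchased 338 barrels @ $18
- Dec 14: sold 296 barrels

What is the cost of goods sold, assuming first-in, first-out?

Dec 12, 482 sold [FIFO — oldest first]: 380 @ $15 + 102 @ $17 = $7,434
Dec 14, 296 sold [FIFO — oldest first]: 252 @ $17 + 44 @ $18 = $5,076
Total COGS = $7,434 + $5,076 = $12,510
Ending inventory: 294 @ $18 = $5,292
Check: goods available $17,802 = COGS $12,510 + ending $5,292

COGS = $12,510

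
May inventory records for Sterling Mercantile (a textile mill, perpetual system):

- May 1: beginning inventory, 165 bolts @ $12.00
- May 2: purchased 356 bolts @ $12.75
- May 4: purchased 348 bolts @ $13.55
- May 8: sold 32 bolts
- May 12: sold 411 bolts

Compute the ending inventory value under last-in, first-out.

May 8, 32 sold [LIFO — newest first]: 32 @ $13.55 = $433.60
May 12, 411 sold [LIFO — newest first]: 316 @ $13.55 + 95 @ $12.75 = $5,493.05
Total COGS = $433.60 + $5,493.05 = $5,926.65
Ending inventory: 165 @ $12.00 + 261 @ $12.75 = $5,307.75

Ending inventory = $5,307.75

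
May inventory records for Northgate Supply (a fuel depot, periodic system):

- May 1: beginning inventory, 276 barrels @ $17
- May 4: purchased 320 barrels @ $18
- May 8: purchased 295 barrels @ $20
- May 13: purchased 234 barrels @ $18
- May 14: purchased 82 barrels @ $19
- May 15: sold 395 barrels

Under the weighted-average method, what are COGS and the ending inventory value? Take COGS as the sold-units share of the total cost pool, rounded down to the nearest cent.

May 15, sell 395: 395/1207 × $22,122.00 → $7,239.59
Ending inventory (cost pool remaining) = $14,882.41

COGS = $7,239.59; ending inventory = $14,882.41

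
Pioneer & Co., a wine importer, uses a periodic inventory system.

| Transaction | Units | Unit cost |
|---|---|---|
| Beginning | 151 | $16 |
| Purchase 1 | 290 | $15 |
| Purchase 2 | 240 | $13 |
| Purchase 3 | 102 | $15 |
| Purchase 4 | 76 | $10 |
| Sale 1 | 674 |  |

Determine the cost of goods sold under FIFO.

Sale 1 (674) [FIFO — oldest first]: 151 @ $16 + 290 @ $15 + 233 @ $13 = $9,795
Ending inventory: 7 @ $13 + 102 @ $15 + 76 @ $10 = $2,381

COGS = $9,795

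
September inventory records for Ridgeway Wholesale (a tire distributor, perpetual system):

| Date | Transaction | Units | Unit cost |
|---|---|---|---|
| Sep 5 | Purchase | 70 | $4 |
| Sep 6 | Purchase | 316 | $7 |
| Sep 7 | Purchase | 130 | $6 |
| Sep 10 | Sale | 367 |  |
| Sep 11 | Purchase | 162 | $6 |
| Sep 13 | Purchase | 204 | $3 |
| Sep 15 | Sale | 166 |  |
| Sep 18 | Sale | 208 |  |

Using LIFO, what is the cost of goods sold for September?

Sep 10, 367 sold [LIFO — newest first]: 130 @ $6 + 237 @ $7 = $2,439
Sep 15, 166 sold [LIFO — newest first]: 166 @ $3 = $498
Sep 18, 208 sold [LIFO — newest first]: 38 @ $3 + 162 @ $6 + 8 @ $7 = $1,142
Total COGS = $2,439 + $498 + $1,142 = $4,079
Ending inventory: 70 @ $4 + 71 @ $7 = $777

COGS = $4,079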